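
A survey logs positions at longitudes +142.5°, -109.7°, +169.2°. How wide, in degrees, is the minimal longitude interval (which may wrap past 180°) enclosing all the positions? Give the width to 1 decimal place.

107.8°

Sort the longitudes: -109.7°, +142.5°, +169.2°.
Eastward gaps between consecutive values (wrapping around): 252.2°, 26.7°, 81.1°.
Largest gap = 252.2° ⇒ minimal covering band is its complement: 360° − 252.2° = 107.8°.
Band runs from +142.5° eastward to -109.7°, crossing the antimeridian.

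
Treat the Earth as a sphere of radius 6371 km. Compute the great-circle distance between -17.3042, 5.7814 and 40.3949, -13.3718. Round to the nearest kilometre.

Δλ = -13.3718 − 5.7814 = -19.1532°.
Δφ = 40.3949 − -17.3042 = 57.6991°.
a = sin²(Δφ/2) + cos φ₁ · cos φ₂ · sin²(Δλ/2) = 0.252942.
c = 2·atan2(√a, √(1−a)) = 1.05398 rad → d = 6371·c ≈ 6714.90 km.

6715 km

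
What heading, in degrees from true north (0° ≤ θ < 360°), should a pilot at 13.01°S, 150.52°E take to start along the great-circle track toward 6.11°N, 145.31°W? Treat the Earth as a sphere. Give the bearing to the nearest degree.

Δλ = -145.31 − 150.52 = -295.83°; wrapped into (−180°, 180°]: 64.17°.
θ = atan2( sin Δλ · cos φ₂ , cos φ₁ · sin φ₂ − sin φ₁ · cos φ₂ · cos Δλ )
  = atan2(0.89498, 0.20123) = 77.328° → normalised to [0°, 360°): 77.328°.

77°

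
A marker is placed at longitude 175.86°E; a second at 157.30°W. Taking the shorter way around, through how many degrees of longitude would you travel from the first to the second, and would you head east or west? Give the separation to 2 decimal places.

26.84° east

Raw difference: -157.30 − 175.86 = -333.16°.
Normalise into (−180°, 180°]: -333.16° + 360° = 26.84°.
Positive ⇒ the second point lies to the east; separation 26.84°.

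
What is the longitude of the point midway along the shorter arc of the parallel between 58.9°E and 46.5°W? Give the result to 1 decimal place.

Signed shortest Δλ from +58.9° to -46.5° is -105.4°.
Midpoint longitude = +58.9° + (-105.4°)/2 = +58.9° − 52.7° = +6.2°.

6.2°E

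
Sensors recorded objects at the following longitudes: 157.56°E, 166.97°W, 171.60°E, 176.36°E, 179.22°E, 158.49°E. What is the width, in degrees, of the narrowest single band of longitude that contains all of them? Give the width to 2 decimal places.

35.47°

Sort the longitudes: -166.97°, +157.56°, +158.49°, +171.60°, +176.36°, +179.22°.
Eastward gaps between consecutive values (wrapping around): 324.53°, 0.93°, 13.11°, 4.76°, 2.86°, 13.81°.
Largest gap = 324.53° ⇒ minimal covering band is its complement: 360° − 324.53° = 35.47°.
Band runs from +157.56° eastward to -166.97°, crossing the antimeridian.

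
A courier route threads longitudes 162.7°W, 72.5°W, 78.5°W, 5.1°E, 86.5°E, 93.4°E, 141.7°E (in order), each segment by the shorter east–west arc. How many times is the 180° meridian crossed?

0

Leg 1: -162.7° → -72.5°, shortest Δλ = 90.2° (east) — does not cross 180°.
Leg 2: -72.5° → -78.5°, shortest Δλ = -6.0° (west) — does not cross 180°.
Leg 3: -78.5° → +5.1°, shortest Δλ = 83.6° (east) — does not cross 180°.
Leg 4: +5.1° → +86.5°, shortest Δλ = 81.4° (east) — does not cross 180°.
Leg 5: +86.5° → +93.4°, shortest Δλ = 6.9° (east) — does not cross 180°.
Leg 6: +93.4° → +141.7°, shortest Δλ = 48.3° (east) — does not cross 180°.
Total crossings: 0.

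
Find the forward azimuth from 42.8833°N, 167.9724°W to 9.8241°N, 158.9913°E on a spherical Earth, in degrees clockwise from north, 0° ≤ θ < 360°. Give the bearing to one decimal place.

230.9°

Δλ = 158.9913 − -167.9724 = 326.9637°; wrapped into (−180°, 180°]: -33.0363°.
θ = atan2( sin Δλ · cos φ₂ , cos φ₁ · sin φ₂ − sin φ₁ · cos φ₂ · cos Δλ )
  = atan2(-0.53718, -0.43710) = -129.135° → normalised to [0°, 360°): 230.865°.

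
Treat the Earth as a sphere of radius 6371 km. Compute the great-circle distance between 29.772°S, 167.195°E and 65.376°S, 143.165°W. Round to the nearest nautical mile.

2805 nmi

Δλ = -143.165 − 167.195 = -310.360°; wrapped into (−180°, 180°]: 49.640°.
Δφ = -65.376 − -29.772 = -35.604°.
a = sin²(Δφ/2) + cos φ₁ · cos φ₂ · sin²(Δλ/2) = 0.157198.
c = 2·atan2(√a, √(1−a)) = 0.81536 rad → d = 6371·c ≈ 5194.67 km ≈ 2804.90 nmi.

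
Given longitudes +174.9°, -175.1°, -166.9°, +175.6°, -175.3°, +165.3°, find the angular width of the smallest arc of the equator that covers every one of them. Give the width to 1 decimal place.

27.8°

Sort the longitudes: -175.3°, -175.1°, -166.9°, +165.3°, +174.9°, +175.6°.
Eastward gaps between consecutive values (wrapping around): 0.2°, 8.2°, 332.2°, 9.6°, 0.7°, 9.1°.
Largest gap = 332.2° ⇒ minimal covering band is its complement: 360° − 332.2° = 27.8°.
Band runs from +165.3° eastward to -166.9°, crossing the antimeridian.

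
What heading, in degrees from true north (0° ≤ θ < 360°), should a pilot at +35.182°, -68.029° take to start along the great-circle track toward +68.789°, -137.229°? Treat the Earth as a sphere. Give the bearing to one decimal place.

333.8°

Δλ = -137.229 − -68.029 = -69.200°.
θ = atan2( sin Δλ · cos φ₂ , cos φ₁ · sin φ₂ − sin φ₁ · cos φ₂ · cos Δλ )
  = atan2(-0.33822, 0.68793) = -26.181° → normalised to [0°, 360°): 333.819°.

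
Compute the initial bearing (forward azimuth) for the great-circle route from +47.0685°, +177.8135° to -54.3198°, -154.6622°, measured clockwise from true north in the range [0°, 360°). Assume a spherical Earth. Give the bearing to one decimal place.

Δλ = -154.6622 − 177.8135 = -332.4757°; wrapped into (−180°, 180°]: 27.5243°.
θ = atan2( sin Δλ · cos φ₂ , cos φ₁ · sin φ₂ − sin φ₁ · cos φ₂ · cos Δλ )
  = atan2(0.26954, -0.93198) = 163.869° → normalised to [0°, 360°): 163.869°.

163.9°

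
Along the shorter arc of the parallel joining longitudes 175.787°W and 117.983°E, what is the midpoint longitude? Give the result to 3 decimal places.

151.098°E

Signed shortest Δλ from -175.787° to +117.983° is -66.230°.
Midpoint longitude = -175.787° + (-66.230°)/2 = -175.787° − 33.115° = -208.902°.
Normalise into (−180°, 180°]: +151.098°.
(The naïve average (-175.787 + +117.983)/2 = -28.902° is on the wrong side of the globe.)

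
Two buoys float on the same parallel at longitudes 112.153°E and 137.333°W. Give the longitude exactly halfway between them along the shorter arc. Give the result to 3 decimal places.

167.410°E

Signed shortest Δλ from +112.153° to -137.333° is +110.514°.
Midpoint longitude = +112.153° + (+110.514°)/2 = +112.153° + 55.257° = +167.410°.
(The naïve average (+112.153 + -137.333)/2 = -12.59° is on the wrong side of the globe.)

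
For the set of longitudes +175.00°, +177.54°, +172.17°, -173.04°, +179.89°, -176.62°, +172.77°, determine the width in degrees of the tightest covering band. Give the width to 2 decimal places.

Sort the longitudes: -176.62°, -173.04°, +172.17°, +172.77°, +175.00°, +177.54°, +179.89°.
Eastward gaps between consecutive values (wrapping around): 3.58°, 345.21°, 0.60°, 2.23°, 2.54°, 2.35°, 3.49°.
Largest gap = 345.21° ⇒ minimal covering band is its complement: 360° − 345.21° = 14.79°.
Band runs from +172.17° eastward to -173.04°, crossing the antimeridian.

14.79°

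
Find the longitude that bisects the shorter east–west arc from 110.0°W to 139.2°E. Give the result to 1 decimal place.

Signed shortest Δλ from -110.0° to +139.2° is -110.8°.
Midpoint longitude = -110.0° + (-110.8°)/2 = -110.0° − 55.4° = -165.4°.
(The naïve average (-110.0 + +139.2)/2 = 14.6° is on the wrong side of the globe.)

165.4°W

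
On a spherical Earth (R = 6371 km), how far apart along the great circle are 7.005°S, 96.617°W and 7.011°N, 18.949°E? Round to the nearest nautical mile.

6971 nmi

Δλ = 18.949 − -96.617 = 115.566°.
Δφ = 7.011 − -7.005 = 14.016°.
a = sin²(Δφ/2) + cos φ₁ · cos φ₂ · sin²(Δλ/2) = 0.720006.
c = 2·atan2(√a, √(1−a)) = 2.02641 rad → d = 6371·c ≈ 12910.25 km ≈ 6970.98 nmi.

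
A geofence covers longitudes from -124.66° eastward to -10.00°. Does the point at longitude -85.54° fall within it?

Band width going east from -124.66° to -10.00°: ((-10.00 − -124.66) mod 360) = 114.66°.
Offset of -85.54° east of the west edge: ((-85.54 − -124.66) mod 360) = 39.12°.
39.12° ≤ 114.66° ⇒ inside.

Yes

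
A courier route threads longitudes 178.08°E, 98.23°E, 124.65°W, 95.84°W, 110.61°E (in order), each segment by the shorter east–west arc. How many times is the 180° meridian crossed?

2

Leg 1: +178.08° → +98.23°, shortest Δλ = -79.85° (west) — does not cross 180°.
Leg 2: +98.23° → -124.65°, shortest Δλ = 137.12° (east) — crosses 180°.
Leg 3: -124.65° → -95.84°, shortest Δλ = 28.81° (east) — does not cross 180°.
Leg 4: -95.84° → +110.61°, shortest Δλ = -153.55° (west) — crosses 180°.
Total crossings: 2.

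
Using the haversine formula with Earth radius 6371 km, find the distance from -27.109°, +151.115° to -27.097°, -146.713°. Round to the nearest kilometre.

6085 km

Δλ = -146.713 − 151.115 = -297.828°; wrapped into (−180°, 180°]: 62.172°.
Δφ = -27.097 − -27.109 = 0.012°.
a = sin²(Δφ/2) + cos φ₁ · cos φ₂ · sin²(Δλ/2) = 0.211256.
c = 2·atan2(√a, √(1−a)) = 0.95515 rad → d = 6371·c ≈ 6085.25 km.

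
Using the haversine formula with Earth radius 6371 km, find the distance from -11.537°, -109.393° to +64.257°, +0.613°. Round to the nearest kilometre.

12121 km

Δλ = 0.613 − -109.393 = 110.006°.
Δφ = 64.257 − -11.537 = 75.794°.
a = sin²(Δφ/2) + cos φ₁ · cos φ₂ · sin²(Δλ/2) = 0.662871.
c = 2·atan2(√a, √(1−a)) = 1.90259 rad → d = 6371·c ≈ 12121.42 km.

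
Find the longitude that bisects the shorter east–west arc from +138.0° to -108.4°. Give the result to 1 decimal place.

Signed shortest Δλ from +138.0° to -108.4° is +113.6°.
Midpoint longitude = +138.0° + (+113.6°)/2 = +138.0° + 56.8° = +194.8°.
Normalise into (−180°, 180°]: -165.2°.
(The naïve average (+138.0 + -108.4)/2 = 14.8° is on the wrong side of the globe.)

-165.2°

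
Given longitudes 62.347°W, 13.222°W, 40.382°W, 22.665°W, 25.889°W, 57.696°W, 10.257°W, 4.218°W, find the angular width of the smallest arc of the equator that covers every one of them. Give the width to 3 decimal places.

58.129°

Sort the longitudes: -62.347°, -57.696°, -40.382°, -25.889°, -22.665°, -13.222°, -10.257°, -4.218°.
Eastward gaps between consecutive values (wrapping around): 4.651°, 17.314°, 14.493°, 3.224°, 9.443°, 2.965°, 6.039°, 301.871°.
Largest gap = 301.871° ⇒ minimal covering band is its complement: 360° − 301.871° = 58.129°.
Band runs from -62.347° eastward to -4.218°.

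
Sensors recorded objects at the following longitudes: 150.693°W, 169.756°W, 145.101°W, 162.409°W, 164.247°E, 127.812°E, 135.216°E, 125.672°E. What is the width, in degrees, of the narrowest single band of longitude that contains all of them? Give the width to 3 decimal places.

89.227°

Sort the longitudes: -169.756°, -162.409°, -150.693°, -145.101°, +125.672°, +127.812°, +135.216°, +164.247°.
Eastward gaps between consecutive values (wrapping around): 7.347°, 11.716°, 5.592°, 270.773°, 2.140°, 7.404°, 29.031°, 25.997°.
Largest gap = 270.773° ⇒ minimal covering band is its complement: 360° − 270.773° = 89.227°.
Band runs from +125.672° eastward to -145.101°, crossing the antimeridian.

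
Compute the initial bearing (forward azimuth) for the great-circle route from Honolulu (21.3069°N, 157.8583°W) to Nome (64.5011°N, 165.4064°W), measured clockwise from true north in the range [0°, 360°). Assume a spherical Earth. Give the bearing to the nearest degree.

355°

Δλ = -165.4064 − -157.8583 = -7.5481°.
θ = atan2( sin Δλ · cos φ₂ , cos φ₁ · sin φ₂ − sin φ₁ · cos φ₂ · cos Δλ )
  = atan2(-0.05655, 0.68583) = -4.714° → normalised to [0°, 360°): 355.286°.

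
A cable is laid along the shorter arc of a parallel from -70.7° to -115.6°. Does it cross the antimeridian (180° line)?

Signed shortest Δλ = ((-115.6 − -70.7 + 180) mod 360) − 180 = -44.9°.
Going west by 44.9° from -70.7° reaches -115.6° without touching 180°.

No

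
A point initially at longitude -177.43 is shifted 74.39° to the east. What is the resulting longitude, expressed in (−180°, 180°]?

Start at -177.43°; shift +74.39° → -103.04°.
-103.04° already lies in (−180°, 180°].

-103.04°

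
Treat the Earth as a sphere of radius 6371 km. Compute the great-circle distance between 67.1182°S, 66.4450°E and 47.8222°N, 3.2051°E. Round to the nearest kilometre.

Δλ = 3.2051 − 66.4450 = -63.2399°.
Δφ = 47.8222 − -67.1182 = 114.9404°.
a = sin²(Δφ/2) + cos φ₁ · cos φ₂ · sin²(Δλ/2) = 0.782600.
c = 2·atan2(√a, √(1−a)) = 2.17147 rad → d = 6371·c ≈ 13834.44 km.

13834 km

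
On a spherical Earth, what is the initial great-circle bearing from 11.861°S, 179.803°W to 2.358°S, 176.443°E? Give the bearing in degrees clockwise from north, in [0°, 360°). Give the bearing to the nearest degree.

338°

Δλ = 176.443 − -179.803 = 356.246°; wrapped into (−180°, 180°]: -3.754°.
θ = atan2( sin Δλ · cos φ₂ , cos φ₁ · sin φ₂ − sin φ₁ · cos φ₂ · cos Δλ )
  = atan2(-0.06542, 0.16466) = -21.667° → normalised to [0°, 360°): 338.333°.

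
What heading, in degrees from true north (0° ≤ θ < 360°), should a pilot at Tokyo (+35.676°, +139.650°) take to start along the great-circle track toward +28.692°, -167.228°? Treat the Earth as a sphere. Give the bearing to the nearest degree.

83°

Δλ = -167.228 − 139.650 = -306.878°; wrapped into (−180°, 180°]: 53.122°.
θ = atan2( sin Δλ · cos φ₂ , cos φ₁ · sin φ₂ − sin φ₁ · cos φ₂ · cos Δλ )
  = atan2(0.70170, 0.08299) = 83.255° → normalised to [0°, 360°): 83.255°.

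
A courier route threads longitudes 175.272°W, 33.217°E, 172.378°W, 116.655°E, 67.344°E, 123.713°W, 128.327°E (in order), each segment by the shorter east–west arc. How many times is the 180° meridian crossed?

5

Leg 1: -175.272° → +33.217°, shortest Δλ = -151.511° (west) — crosses 180°.
Leg 2: +33.217° → -172.378°, shortest Δλ = 154.405° (east) — crosses 180°.
Leg 3: -172.378° → +116.655°, shortest Δλ = -70.967° (west) — crosses 180°.
Leg 4: +116.655° → +67.344°, shortest Δλ = -49.311° (west) — does not cross 180°.
Leg 5: +67.344° → -123.713°, shortest Δλ = 168.943° (east) — crosses 180°.
Leg 6: -123.713° → +128.327°, shortest Δλ = -107.96° (west) — crosses 180°.
Total crossings: 5.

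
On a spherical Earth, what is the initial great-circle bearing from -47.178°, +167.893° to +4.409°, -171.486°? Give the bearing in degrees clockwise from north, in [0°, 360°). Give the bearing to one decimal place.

25.5°

Δλ = -171.486 − 167.893 = -339.379°; wrapped into (−180°, 180°]: 20.621°.
θ = atan2( sin Δλ · cos φ₂ , cos φ₁ · sin φ₂ − sin φ₁ · cos φ₂ · cos Δλ )
  = atan2(0.35114, 0.73670) = 25.484° → normalised to [0°, 360°): 25.484°.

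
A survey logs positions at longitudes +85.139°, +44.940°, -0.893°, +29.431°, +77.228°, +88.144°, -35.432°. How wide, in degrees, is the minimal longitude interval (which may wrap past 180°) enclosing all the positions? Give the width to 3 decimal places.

123.576°

Sort the longitudes: -35.432°, -0.893°, +29.431°, +44.940°, +77.228°, +85.139°, +88.144°.
Eastward gaps between consecutive values (wrapping around): 34.539°, 30.324°, 15.509°, 32.288°, 7.911°, 3.005°, 236.424°.
Largest gap = 236.424° ⇒ minimal covering band is its complement: 360° − 236.424° = 123.576°.
Band runs from -35.432° eastward to +88.144°.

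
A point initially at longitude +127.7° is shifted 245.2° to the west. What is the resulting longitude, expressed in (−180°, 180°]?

Start at +127.7°; shift −245.2° → -117.5°.
-117.5° already lies in (−180°, 180°].

-117.5°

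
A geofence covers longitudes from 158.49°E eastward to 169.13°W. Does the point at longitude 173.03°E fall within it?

Yes

Band width going east from +158.49° to -169.13°: ((-169.13 − 158.49) mod 360) = 32.38°.
Offset of +173.03° east of the west edge: ((173.03 − 158.49) mod 360) = 14.54°.
14.54° ≤ 32.38° ⇒ inside.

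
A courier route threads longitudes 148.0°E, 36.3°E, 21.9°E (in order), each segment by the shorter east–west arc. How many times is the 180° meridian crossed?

0

Leg 1: +148.0° → +36.3°, shortest Δλ = -111.7° (west) — does not cross 180°.
Leg 2: +36.3° → +21.9°, shortest Δλ = -14.4° (west) — does not cross 180°.
Total crossings: 0.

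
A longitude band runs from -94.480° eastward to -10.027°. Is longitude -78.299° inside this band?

Yes

Band width going east from -94.480° to -10.027°: ((-10.027 − -94.480) mod 360) = 84.453°.
Offset of -78.299° east of the west edge: ((-78.299 − -94.480) mod 360) = 16.181°.
16.181° ≤ 84.453° ⇒ inside.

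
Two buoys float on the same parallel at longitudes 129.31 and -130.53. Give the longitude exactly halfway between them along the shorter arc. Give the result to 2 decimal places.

+179.39°

Signed shortest Δλ from +129.31° to -130.53° is +100.16°.
Midpoint longitude = +129.31° + (+100.16°)/2 = +129.31° + 50.08° = +179.39°.
(The naïve average (+129.31 + -130.53)/2 = -0.61° is on the wrong side of the globe.)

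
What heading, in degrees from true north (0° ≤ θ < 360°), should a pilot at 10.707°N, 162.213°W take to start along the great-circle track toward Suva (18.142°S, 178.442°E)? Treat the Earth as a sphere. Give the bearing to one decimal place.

Δλ = 178.442 − -162.213 = 340.655°; wrapped into (−180°, 180°]: -19.345°.
θ = atan2( sin Δλ · cos φ₂ , cos φ₁ · sin φ₂ − sin φ₁ · cos φ₂ · cos Δλ )
  = atan2(-0.31479, -0.47254) = -146.330° → normalised to [0°, 360°): 213.670°.

213.7°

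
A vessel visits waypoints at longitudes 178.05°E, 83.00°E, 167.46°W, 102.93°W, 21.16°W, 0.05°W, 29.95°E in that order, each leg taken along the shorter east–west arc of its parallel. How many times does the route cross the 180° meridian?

Leg 1: +178.05° → +83.00°, shortest Δλ = -95.05° (west) — does not cross 180°.
Leg 2: +83.00° → -167.46°, shortest Δλ = 109.54° (east) — crosses 180°.
Leg 3: -167.46° → -102.93°, shortest Δλ = 64.53° (east) — does not cross 180°.
Leg 4: -102.93° → -21.16°, shortest Δλ = 81.77° (east) — does not cross 180°.
Leg 5: -21.16° → -0.05°, shortest Δλ = 21.11° (east) — does not cross 180°.
Leg 6: -0.05° → +29.95°, shortest Δλ = 30.0° (east) — does not cross 180°.
Total crossings: 1.

1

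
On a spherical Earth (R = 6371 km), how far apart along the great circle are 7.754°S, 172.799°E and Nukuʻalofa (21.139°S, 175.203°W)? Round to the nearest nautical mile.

Δλ = -175.203 − 172.799 = -348.002°; wrapped into (−180°, 180°]: 11.998°.
Δφ = -21.139 − -7.754 = -13.385°.
a = sin²(Δφ/2) + cos φ₁ · cos φ₂ · sin²(Δλ/2) = 0.023676.
c = 2·atan2(√a, √(1−a)) = 0.30897 rad → d = 6371·c ≈ 1968.44 km ≈ 1062.87 nmi.

1063 nmi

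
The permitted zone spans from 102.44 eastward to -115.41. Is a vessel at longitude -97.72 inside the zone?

No

Band width going east from +102.44° to -115.41°: ((-115.41 − 102.44) mod 360) = 142.15°.
Offset of -97.72° east of the west edge: ((-97.72 − 102.44) mod 360) = 159.84°.
159.84° > 142.15° ⇒ outside.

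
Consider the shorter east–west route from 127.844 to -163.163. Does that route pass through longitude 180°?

Yes

Naïve |-163.163 − 127.844| = 291.007° > 180°, so the shorter arc goes the other way round — across 180°.
Signed shortest Δλ = ((-163.163 − 127.844 + 180) mod 360) − 180 = 68.993°.
Going east by 68.993° from +127.844° passes through 180° before reaching -163.163°.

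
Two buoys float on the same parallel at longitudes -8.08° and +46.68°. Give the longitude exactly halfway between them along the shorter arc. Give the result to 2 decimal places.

Signed shortest Δλ from -8.08° to +46.68° is +54.76°.
Midpoint longitude = -8.08° + (+54.76°)/2 = -8.08° + 27.38° = +19.30°.

+19.30°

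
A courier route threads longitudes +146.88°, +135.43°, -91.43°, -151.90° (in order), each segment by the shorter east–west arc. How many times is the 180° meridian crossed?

1

Leg 1: +146.88° → +135.43°, shortest Δλ = -11.45° (west) — does not cross 180°.
Leg 2: +135.43° → -91.43°, shortest Δλ = 133.14° (east) — crosses 180°.
Leg 3: -91.43° → -151.90°, shortest Δλ = -60.47° (west) — does not cross 180°.
Total crossings: 1.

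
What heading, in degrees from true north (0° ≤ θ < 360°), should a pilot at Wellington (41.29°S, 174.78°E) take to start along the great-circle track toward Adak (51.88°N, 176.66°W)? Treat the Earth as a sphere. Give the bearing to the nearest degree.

Δλ = -176.66 − 174.78 = -351.44°; wrapped into (−180°, 180°]: 8.56°.
θ = atan2( sin Δλ · cos φ₂ , cos φ₁ · sin φ₂ − sin φ₁ · cos φ₂ · cos Δλ )
  = atan2(0.09188, 0.99393) = 5.282° → normalised to [0°, 360°): 5.282°.

5°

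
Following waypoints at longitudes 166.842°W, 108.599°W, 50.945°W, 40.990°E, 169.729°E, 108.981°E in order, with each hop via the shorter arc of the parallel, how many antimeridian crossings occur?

0

Leg 1: -166.842° → -108.599°, shortest Δλ = 58.243° (east) — does not cross 180°.
Leg 2: -108.599° → -50.945°, shortest Δλ = 57.654° (east) — does not cross 180°.
Leg 3: -50.945° → +40.990°, shortest Δλ = 91.935° (east) — does not cross 180°.
Leg 4: +40.990° → +169.729°, shortest Δλ = 128.739° (east) — does not cross 180°.
Leg 5: +169.729° → +108.981°, shortest Δλ = -60.748° (west) — does not cross 180°.
Total crossings: 0.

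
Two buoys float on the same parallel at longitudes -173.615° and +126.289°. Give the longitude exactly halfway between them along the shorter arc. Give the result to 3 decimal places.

Signed shortest Δλ from -173.615° to +126.289° is -60.096°.
Midpoint longitude = -173.615° + (-60.096°)/2 = -173.615° − 30.048° = -203.663°.
Normalise into (−180°, 180°]: +156.337°.
(The naïve average (-173.615 + +126.289)/2 = -23.663° is on the wrong side of the globe.)

+156.337°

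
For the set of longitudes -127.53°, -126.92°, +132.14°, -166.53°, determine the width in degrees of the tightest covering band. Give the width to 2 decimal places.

100.94°

Sort the longitudes: -166.53°, -127.53°, -126.92°, +132.14°.
Eastward gaps between consecutive values (wrapping around): 39.00°, 0.61°, 259.06°, 61.33°.
Largest gap = 259.06° ⇒ minimal covering band is its complement: 360° − 259.06° = 100.94°.
Band runs from +132.14° eastward to -126.92°, crossing the antimeridian.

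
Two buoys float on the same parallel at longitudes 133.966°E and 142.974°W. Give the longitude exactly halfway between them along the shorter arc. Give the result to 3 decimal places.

Signed shortest Δλ from +133.966° to -142.974° is +83.060°.
Midpoint longitude = +133.966° + (+83.060°)/2 = +133.966° + 41.530° = +175.496°.
(The naïve average (+133.966 + -142.974)/2 = -4.504° is on the wrong side of the globe.)

175.496°E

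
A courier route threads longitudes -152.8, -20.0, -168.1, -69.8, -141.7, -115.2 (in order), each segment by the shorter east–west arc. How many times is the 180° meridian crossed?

Leg 1: -152.8° → -20.0°, shortest Δλ = 132.8° (east) — does not cross 180°.
Leg 2: -20.0° → -168.1°, shortest Δλ = -148.1° (west) — does not cross 180°.
Leg 3: -168.1° → -69.8°, shortest Δλ = 98.3° (east) — does not cross 180°.
Leg 4: -69.8° → -141.7°, shortest Δλ = -71.9° (west) — does not cross 180°.
Leg 5: -141.7° → -115.2°, shortest Δλ = 26.5° (east) — does not cross 180°.
Total crossings: 0.

0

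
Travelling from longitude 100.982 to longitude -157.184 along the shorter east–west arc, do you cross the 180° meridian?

Yes

Naïve |-157.184 − 100.982| = 258.166° > 180°, so the shorter arc goes the other way round — across 180°.
Signed shortest Δλ = ((-157.184 − 100.982 + 180) mod 360) − 180 = 101.834°.
Going east by 101.834° from +100.982° passes through 180° before reaching -157.184°.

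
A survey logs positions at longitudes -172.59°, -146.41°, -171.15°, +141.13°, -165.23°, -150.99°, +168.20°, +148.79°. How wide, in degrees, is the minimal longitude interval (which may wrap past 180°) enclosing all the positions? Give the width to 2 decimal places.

72.46°

Sort the longitudes: -172.59°, -171.15°, -165.23°, -150.99°, -146.41°, +141.13°, +148.79°, +168.20°.
Eastward gaps between consecutive values (wrapping around): 1.44°, 5.92°, 14.24°, 4.58°, 287.54°, 7.66°, 19.41°, 19.21°.
Largest gap = 287.54° ⇒ minimal covering band is its complement: 360° − 287.54° = 72.46°.
Band runs from +141.13° eastward to -146.41°, crossing the antimeridian.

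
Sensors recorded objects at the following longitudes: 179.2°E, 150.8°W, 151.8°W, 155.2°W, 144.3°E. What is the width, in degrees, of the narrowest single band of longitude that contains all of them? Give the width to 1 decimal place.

64.9°

Sort the longitudes: -155.2°, -151.8°, -150.8°, +144.3°, +179.2°.
Eastward gaps between consecutive values (wrapping around): 3.4°, 1.0°, 295.1°, 34.9°, 25.6°.
Largest gap = 295.1° ⇒ minimal covering band is its complement: 360° − 295.1° = 64.9°.
Band runs from +144.3° eastward to -150.8°, crossing the antimeridian.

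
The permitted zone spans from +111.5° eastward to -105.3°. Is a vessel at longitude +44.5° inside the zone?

No

Band width going east from +111.5° to -105.3°: ((-105.3 − 111.5) mod 360) = 143.2°.
Offset of +44.5° east of the west edge: ((44.5 − 111.5) mod 360) = 293.0°.
293.0° > 143.2° ⇒ outside.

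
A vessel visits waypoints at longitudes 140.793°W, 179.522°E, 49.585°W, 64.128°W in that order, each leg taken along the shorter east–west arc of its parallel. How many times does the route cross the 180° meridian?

Leg 1: -140.793° → +179.522°, shortest Δλ = -39.685° (west) — crosses 180°.
Leg 2: +179.522° → -49.585°, shortest Δλ = 130.893° (east) — crosses 180°.
Leg 3: -49.585° → -64.128°, shortest Δλ = -14.543° (west) — does not cross 180°.
Total crossings: 2.

2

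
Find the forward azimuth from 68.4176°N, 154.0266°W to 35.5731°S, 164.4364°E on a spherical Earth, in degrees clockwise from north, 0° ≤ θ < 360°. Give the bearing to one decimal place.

Δλ = 164.4364 − -154.0266 = 318.4630°; wrapped into (−180°, 180°]: -41.5370°.
θ = atan2( sin Δλ · cos φ₂ , cos φ₁ · sin φ₂ − sin φ₁ · cos φ₂ · cos Δλ )
  = atan2(-0.53935, -0.78013) = -145.342° → normalised to [0°, 360°): 214.658°.

214.7°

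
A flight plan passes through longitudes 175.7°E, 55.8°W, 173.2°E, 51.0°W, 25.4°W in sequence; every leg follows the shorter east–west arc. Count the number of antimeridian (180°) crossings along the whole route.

Leg 1: +175.7° → -55.8°, shortest Δλ = 128.5° (east) — crosses 180°.
Leg 2: -55.8° → +173.2°, shortest Δλ = -131.0° (west) — crosses 180°.
Leg 3: +173.2° → -51.0°, shortest Δλ = 135.8° (east) — crosses 180°.
Leg 4: -51.0° → -25.4°, shortest Δλ = 25.6° (east) — does not cross 180°.
Total crossings: 3.

3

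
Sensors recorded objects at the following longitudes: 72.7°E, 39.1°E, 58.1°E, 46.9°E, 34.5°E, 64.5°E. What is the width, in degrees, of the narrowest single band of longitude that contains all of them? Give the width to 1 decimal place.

38.2°

Sort the longitudes: +34.5°, +39.1°, +46.9°, +58.1°, +64.5°, +72.7°.
Eastward gaps between consecutive values (wrapping around): 4.6°, 7.8°, 11.2°, 6.4°, 8.2°, 321.8°.
Largest gap = 321.8° ⇒ minimal covering band is its complement: 360° − 321.8° = 38.2°.
Band runs from +34.5° eastward to +72.7°.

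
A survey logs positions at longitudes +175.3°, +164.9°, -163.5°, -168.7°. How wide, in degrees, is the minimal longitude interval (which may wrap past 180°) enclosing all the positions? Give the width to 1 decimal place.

31.6°

Sort the longitudes: -168.7°, -163.5°, +164.9°, +175.3°.
Eastward gaps between consecutive values (wrapping around): 5.2°, 328.4°, 10.4°, 16.0°.
Largest gap = 328.4° ⇒ minimal covering band is its complement: 360° − 328.4° = 31.6°.
Band runs from +164.9° eastward to -163.5°, crossing the antimeridian.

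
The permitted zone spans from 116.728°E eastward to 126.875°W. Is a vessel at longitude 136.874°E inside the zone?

Band width going east from +116.728° to -126.875°: ((-126.875 − 116.728) mod 360) = 116.397°.
Offset of +136.874° east of the west edge: ((136.874 − 116.728) mod 360) = 20.146°.
20.146° ≤ 116.397° ⇒ inside.

Yes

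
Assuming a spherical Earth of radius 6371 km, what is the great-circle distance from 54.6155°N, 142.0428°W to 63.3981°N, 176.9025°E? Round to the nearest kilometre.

2491 km

Δλ = 176.9025 − -142.0428 = 318.9453°; wrapped into (−180°, 180°]: -41.0547°.
Δφ = 63.3981 − 54.6155 = 8.7826°.
a = sin²(Δφ/2) + cos φ₁ · cos φ₂ · sin²(Δλ/2) = 0.037745.
c = 2·atan2(√a, √(1−a)) = 0.39105 rad → d = 6371·c ≈ 2491.38 km.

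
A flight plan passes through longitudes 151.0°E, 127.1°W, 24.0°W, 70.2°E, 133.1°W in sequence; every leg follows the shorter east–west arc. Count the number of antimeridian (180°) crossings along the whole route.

Leg 1: +151.0° → -127.1°, shortest Δλ = 81.9° (east) — crosses 180°.
Leg 2: -127.1° → -24.0°, shortest Δλ = 103.1° (east) — does not cross 180°.
Leg 3: -24.0° → +70.2°, shortest Δλ = 94.2° (east) — does not cross 180°.
Leg 4: +70.2° → -133.1°, shortest Δλ = 156.7° (east) — crosses 180°.
Total crossings: 2.

2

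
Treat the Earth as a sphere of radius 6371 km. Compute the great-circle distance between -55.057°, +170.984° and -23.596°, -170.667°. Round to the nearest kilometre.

Δλ = -170.667 − 170.984 = -341.651°; wrapped into (−180°, 180°]: 18.349°.
Δφ = -23.596 − -55.057 = 31.461°.
a = sin²(Δφ/2) + cos φ₁ · cos φ₂ · sin²(Δλ/2) = 0.086845.
c = 2·atan2(√a, √(1−a)) = 0.59827 rad → d = 6371·c ≈ 3811.60 km.

3812 km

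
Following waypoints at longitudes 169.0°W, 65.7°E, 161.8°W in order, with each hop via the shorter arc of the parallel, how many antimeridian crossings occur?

2

Leg 1: -169.0° → +65.7°, shortest Δλ = -125.3° (west) — crosses 180°.
Leg 2: +65.7° → -161.8°, shortest Δλ = 132.5° (east) — crosses 180°.
Total crossings: 2.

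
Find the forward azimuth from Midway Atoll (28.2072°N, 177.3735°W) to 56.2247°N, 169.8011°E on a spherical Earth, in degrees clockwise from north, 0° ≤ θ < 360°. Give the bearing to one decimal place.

Δλ = 169.8011 − -177.3735 = 347.1746°; wrapped into (−180°, 180°]: -12.8254°.
θ = atan2( sin Δλ · cos φ₂ , cos φ₁ · sin φ₂ − sin φ₁ · cos φ₂ · cos Δλ )
  = atan2(-0.12341, 0.47630) = -14.526° → normalised to [0°, 360°): 345.474°.

345.5°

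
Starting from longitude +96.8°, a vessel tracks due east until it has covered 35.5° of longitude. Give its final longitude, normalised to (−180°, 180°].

+132.3°

Start at +96.8°; shift +35.5° → +132.3°.
+132.3° already lies in (−180°, 180°].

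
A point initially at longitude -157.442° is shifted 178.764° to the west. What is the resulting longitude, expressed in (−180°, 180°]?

+23.794°

Start at -157.442°; shift −178.764° → -336.206°.
-336.206° lies outside (−180°, 180°]; add 360° → +23.794°.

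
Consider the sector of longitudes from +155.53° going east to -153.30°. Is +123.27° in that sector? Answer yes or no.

No

Band width going east from +155.53° to -153.30°: ((-153.30 − 155.53) mod 360) = 51.17°.
Offset of +123.27° east of the west edge: ((123.27 − 155.53) mod 360) = 327.74°.
327.74° > 51.17° ⇒ outside.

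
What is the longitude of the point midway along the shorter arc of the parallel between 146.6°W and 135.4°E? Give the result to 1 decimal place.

Signed shortest Δλ from -146.6° to +135.4° is -78.0°.
Midpoint longitude = -146.6° + (-78.0°)/2 = -146.6° − 39.0° = -185.6°.
Normalise into (−180°, 180°]: +174.4°.
(The naïve average (-146.6 + +135.4)/2 = -5.6° is on the wrong side of the globe.)

174.4°E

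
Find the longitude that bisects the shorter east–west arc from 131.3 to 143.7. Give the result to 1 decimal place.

Signed shortest Δλ from +131.3° to +143.7° is +12.4°.
Midpoint longitude = +131.3° + (+12.4°)/2 = +131.3° + 6.2° = +137.5°.

+137.5°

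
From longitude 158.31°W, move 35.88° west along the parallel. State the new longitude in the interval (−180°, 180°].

Start at -158.31°; shift −35.88° → -194.19°.
-194.19° lies outside (−180°, 180°]; add 360° → +165.81°.

165.81°E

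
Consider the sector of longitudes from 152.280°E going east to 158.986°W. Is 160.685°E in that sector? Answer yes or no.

Band width going east from +152.280° to -158.986°: ((-158.986 − 152.280) mod 360) = 48.734°.
Offset of +160.685° east of the west edge: ((160.685 − 152.280) mod 360) = 8.405°.
8.405° ≤ 48.734° ⇒ inside.

Yes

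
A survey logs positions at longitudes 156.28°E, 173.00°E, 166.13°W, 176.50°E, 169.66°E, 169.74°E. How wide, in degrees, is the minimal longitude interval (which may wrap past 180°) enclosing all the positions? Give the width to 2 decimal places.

37.59°

Sort the longitudes: -166.13°, +156.28°, +169.66°, +169.74°, +173.00°, +176.50°.
Eastward gaps between consecutive values (wrapping around): 322.41°, 13.38°, 0.08°, 3.26°, 3.50°, 17.37°.
Largest gap = 322.41° ⇒ minimal covering band is its complement: 360° − 322.41° = 37.59°.
Band runs from +156.28° eastward to -166.13°, crossing the antimeridian.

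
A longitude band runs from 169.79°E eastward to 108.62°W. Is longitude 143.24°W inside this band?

Yes

Band width going east from +169.79° to -108.62°: ((-108.62 − 169.79) mod 360) = 81.59°.
Offset of -143.24° east of the west edge: ((-143.24 − 169.79) mod 360) = 46.97°.
46.97° ≤ 81.59° ⇒ inside.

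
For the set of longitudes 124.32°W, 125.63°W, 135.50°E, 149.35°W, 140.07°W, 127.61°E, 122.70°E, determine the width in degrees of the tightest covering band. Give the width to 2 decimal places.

Sort the longitudes: -149.35°, -140.07°, -125.63°, -124.32°, +122.70°, +127.61°, +135.50°.
Eastward gaps between consecutive values (wrapping around): 9.28°, 14.44°, 1.31°, 247.02°, 4.91°, 7.89°, 75.15°.
Largest gap = 247.02° ⇒ minimal covering band is its complement: 360° − 247.02° = 112.98°.
Band runs from +122.70° eastward to -124.32°, crossing the antimeridian.

112.98°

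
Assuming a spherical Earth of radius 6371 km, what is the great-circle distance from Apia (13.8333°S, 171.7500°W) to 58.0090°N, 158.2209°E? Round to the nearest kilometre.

Δλ = 158.2209 − -171.7500 = 329.9709°; wrapped into (−180°, 180°]: -30.0291°.
Δφ = 58.0090 − -13.8333 = 71.8423°.
a = sin²(Δφ/2) + cos φ₁ · cos φ₂ · sin²(Δλ/2) = 0.378708.
c = 2·atan2(√a, √(1−a)) = 1.32577 rad → d = 6371·c ≈ 8446.47 km.

8446 km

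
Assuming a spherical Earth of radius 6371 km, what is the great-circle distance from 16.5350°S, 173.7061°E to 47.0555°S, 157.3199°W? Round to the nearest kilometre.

4311 km

Δλ = -157.3199 − 173.7061 = -331.0260°; wrapped into (−180°, 180°]: 28.9740°.
Δφ = -47.0555 − -16.5350 = -30.5205°.
a = sin²(Δφ/2) + cos φ₁ · cos φ₂ · sin²(Δλ/2) = 0.110148.
c = 2·atan2(√a, √(1−a)) = 0.67660 rad → d = 6371·c ≈ 4310.65 km.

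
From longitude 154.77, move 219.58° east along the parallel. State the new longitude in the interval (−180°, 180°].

+14.35°

Start at +154.77°; shift +219.58° → +374.35°.
+374.35° lies outside (−180°, 180°]; subtract 360° → +14.35°.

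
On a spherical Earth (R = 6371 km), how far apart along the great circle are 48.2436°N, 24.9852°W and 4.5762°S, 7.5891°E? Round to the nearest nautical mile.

Δλ = 7.5891 − -24.9852 = 32.5743°.
Δφ = -4.5762 − 48.2436 = -52.8198°.
a = sin²(Δφ/2) + cos φ₁ · cos φ₂ · sin²(Δλ/2) = 0.250051.
c = 2·atan2(√a, √(1−a)) = 1.04732 rad → d = 6371·c ≈ 6672.45 km ≈ 3602.83 nmi.

3603 nmi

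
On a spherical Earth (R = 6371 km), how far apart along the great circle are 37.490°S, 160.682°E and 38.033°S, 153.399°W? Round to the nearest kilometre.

3995 km

Δλ = -153.399 − 160.682 = -314.081°; wrapped into (−180°, 180°]: 45.919°.
Δφ = -38.033 − -37.490 = -0.543°.
a = sin²(Δφ/2) + cos φ₁ · cos φ₂ · sin²(Δλ/2) = 0.095120.
c = 2·atan2(√a, √(1−a)) = 0.62705 rad → d = 6371·c ≈ 3994.96 km.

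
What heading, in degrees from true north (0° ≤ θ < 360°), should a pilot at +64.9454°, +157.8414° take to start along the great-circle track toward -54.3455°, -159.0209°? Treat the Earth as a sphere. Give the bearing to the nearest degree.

Δλ = -159.0209 − 157.8414 = -316.8623°; wrapped into (−180°, 180°]: 43.1377°.
θ = atan2( sin Δλ · cos φ₂ , cos φ₁ · sin φ₂ − sin φ₁ · cos φ₂ · cos Δλ )
  = atan2(0.39856, -0.72942) = 151.348° → normalised to [0°, 360°): 151.348°.

151°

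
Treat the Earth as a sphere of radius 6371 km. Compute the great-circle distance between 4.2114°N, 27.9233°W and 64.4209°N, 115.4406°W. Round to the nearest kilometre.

Δλ = -115.4406 − -27.9233 = -87.5173°.
Δφ = 64.4209 − 4.2114 = 60.2095°.
a = sin²(Δφ/2) + cos φ₁ · cos φ₂ · sin²(Δλ/2) = 0.457554.
c = 2·atan2(√a, √(1−a)) = 1.48580 rad → d = 6371·c ≈ 9466.05 km.

9466 km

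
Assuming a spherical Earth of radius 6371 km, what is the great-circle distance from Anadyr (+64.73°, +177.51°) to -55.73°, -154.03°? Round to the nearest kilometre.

Δλ = -154.03 − 177.51 = -331.54°; wrapped into (−180°, 180°]: 28.46°.
Δφ = -55.73 − 64.73 = -120.46°.
a = sin²(Δφ/2) + cos φ₁ · cos φ₂ · sin²(Δλ/2) = 0.767993.
c = 2·atan2(√a, √(1−a)) = 2.13647 rad → d = 6371·c ≈ 13611.46 km.

13611 km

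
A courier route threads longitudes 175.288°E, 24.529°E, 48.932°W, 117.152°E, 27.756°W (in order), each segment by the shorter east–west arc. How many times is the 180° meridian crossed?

Leg 1: +175.288° → +24.529°, shortest Δλ = -150.759° (west) — does not cross 180°.
Leg 2: +24.529° → -48.932°, shortest Δλ = -73.461° (west) — does not cross 180°.
Leg 3: -48.932° → +117.152°, shortest Δλ = 166.084° (east) — does not cross 180°.
Leg 4: +117.152° → -27.756°, shortest Δλ = -144.908° (west) — does not cross 180°.
Total crossings: 0.

0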